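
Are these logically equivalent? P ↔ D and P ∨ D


Expression 1: P ↔ D
Expression 2: P ∨ D
Truth table (P D | Expr1 Expr2):
  T T |   T     T
  T F |   F     T   ← differ
  F T |   F     T   ← differ
  F F |   T     F   ← differ
Counterexample: P=T, D=F gives Expr1 = F but Expr2 = T, so the expressions are NOT logically equivalent.

No


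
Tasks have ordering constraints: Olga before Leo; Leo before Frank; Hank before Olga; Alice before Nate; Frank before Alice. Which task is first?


Constraints: Olga before Leo; Leo before Frank; Hank before Olga; Alice before Nate; Frank before Alice
The first task can have nothing scheduled before it, so it must never appear on the right of a 'before'.
Tasks appearing after some 'before': Leo, Frank, Olga, Nate, Alice.
The only task not in that list is Hank → it is first.

Hank


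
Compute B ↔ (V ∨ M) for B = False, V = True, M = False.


B = False, V = True, M = False
Step 1: V ∨ M = True OR False = True
Step 2: B ↔ (True): true when both sides have same truth value.
Result: False ↔ True = False

False


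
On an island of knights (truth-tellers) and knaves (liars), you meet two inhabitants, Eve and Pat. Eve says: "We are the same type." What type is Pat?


Eve says: "We are the same type."
Case 1: Eve is a Knight (truth-teller)
  Statement is true → they ARE the same → Pat is also a Knight
Case 2: Eve is a Knave (liar)
  Statement is false → they are NOT the same → Pat is a Knight
In both cases, Pat is a Knight.

Knight


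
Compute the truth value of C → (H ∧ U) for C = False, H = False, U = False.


C = False, H = False, U = False
Step 1: H ∧ U = False AND False = False
Step 2: C → (False): false only when C=True and consequent=False.
Result: True

True


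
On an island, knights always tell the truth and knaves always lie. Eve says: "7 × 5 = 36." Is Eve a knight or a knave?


Statement: "7 × 5 = 36."
Actual: 7 × 5 = 35
Claimed: 36
Statement is FALSE → Eve lies → Knave

Knave


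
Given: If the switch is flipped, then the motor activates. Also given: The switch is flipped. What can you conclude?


Modus ponens: P → Q, P ⊢ Q
P: the switch is flipped
Q: the motor activates
We have P → Q and P is true.
By modus ponens, Q must be true.

The motor activates


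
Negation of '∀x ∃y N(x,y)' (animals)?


Original: ∀x ∃y N(x,y)
Rule: ¬∀→∃, ¬∃→∀, negate predicate.
Negation: ∃x ∀y ¬N(x,y)

∃x ∀y ¬N(x,y)


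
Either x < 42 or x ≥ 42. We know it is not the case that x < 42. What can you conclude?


Disjunctive syllogism: P ∨ Q, ¬P ⊢ Q
Disjunction: x < 42 ∨ x ≥ 42
We know it is not the case that x < 42.
By disjunctive syllogism, the other disjunct must be true.

x ≥ 42


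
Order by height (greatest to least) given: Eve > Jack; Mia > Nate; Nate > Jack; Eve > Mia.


Constraints: Eve > Jack; Mia > Nate; Nate > Jack; Eve > Mia
Method: at each step, the next-highest is the one remaining person who never appears on the smaller side of a constraint between remaining people.
  Step 1: remaining {Jack, Eve, Mia, Nate}; on the smaller side: {Jack, Mia, Nate} → Eve is next (Eve > Jack; Eve > Mia).
  Step 2: remaining {Jack, Mia, Nate}; on the smaller side: {Jack, Nate} → Mia is next (Mia > Nate).
  Step 3: remaining {Jack, Nate}; on the smaller side: {Jack} → Nate is next (Nate > Jack).
  Step 4: only Jack remains → lowest.
Final ranking (highest to lowest):

Eve > Mia > Nate > Jack


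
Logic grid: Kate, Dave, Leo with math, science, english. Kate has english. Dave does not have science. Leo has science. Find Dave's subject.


From clues:
  Leo → science
  Kate → english
By elimination, Dave gets the remaining.

math


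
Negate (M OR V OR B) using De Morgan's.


De Morgan's law: ¬(P ∨ Q ∨ R) ≡ ¬P ∧ ¬Q ∧ ¬R
¬(M ∨ V ∨ B) = ¬M ∧ ¬V ∧ ¬B

¬M ∧ ¬V ∧ ¬B


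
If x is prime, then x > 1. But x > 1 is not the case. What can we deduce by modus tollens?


Modus tollens: P → Q, ¬Q ⊢ ¬P
P: x is prime
Q: x > 1
We have P → Q and Q is false.
By modus tollens, P must be false.

It is not the case that x is prime


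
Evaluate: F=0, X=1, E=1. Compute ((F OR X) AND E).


F OR X = 0|1 = 1
1 AND 1 = 1

1


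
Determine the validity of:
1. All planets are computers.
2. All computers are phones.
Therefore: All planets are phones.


Premise 1: All planets are computers.
Premise 2: All computers are phones.
Conclusion: All planets are phones.
Barbara syllogism (AAA-1): All A are B, All B are C → All A are C.
Middle term (computers) distributed in premise 2.

Valid


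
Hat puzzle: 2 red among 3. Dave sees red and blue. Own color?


Total red = 2, seen red = 1
Own red = 2 - 1 = 1
Dave's hat is red.

red


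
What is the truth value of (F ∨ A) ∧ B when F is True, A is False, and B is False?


F = True, A = False, B = False
Step 1: F ∨ A = True OR False = True
Step 2: True ∧ B = True AND False = False
OR is true when at least one operand is true; AND requires both.

False


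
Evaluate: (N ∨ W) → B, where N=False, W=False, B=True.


N = False, W = False, B = True
Expression: (N ∨ W) → B
Step 1: N ∨ W = False OR False = False
Step 2: (False) → B = False → True (false only if antecedent True and consequent False) = True

True


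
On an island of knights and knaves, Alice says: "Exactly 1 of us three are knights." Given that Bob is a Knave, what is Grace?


Alice claims exactly 1 knights among Alice, Bob, Grace.
Given: Bob is a Knave.

Case 1: Alice is a Knight (tells truth)
  Then exactly 1 of the three are knights.
  Counting Alice, Bob: 1 knight(s) so far. Need 0 more → Grace = Knave.
Case 2: Alice is a Knave (lies)
  Then the count is NOT 1.
  If Grace = Knight, count = 1 = 1 → claim would be true, contradicts lie.
  If Grace = Knave, count = 0 ≠ 1 → lie confirmed ✓

Grace is a Knave.

Knave


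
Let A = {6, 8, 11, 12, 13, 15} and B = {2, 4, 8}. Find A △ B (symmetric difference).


A = {6, 8, 11, 12, 13, 15}
B = {2, 4, 8}
Operation: symmetric difference
In A only: [6, 11, 12, 13, 15], in B only: [2, 4]

{2, 4, 6, 11, 12, 13, 15}


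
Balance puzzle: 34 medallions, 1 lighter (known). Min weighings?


Each weighing has 3 outcomes (left heavy / balance / right heavy), so k weighings distinguish at most 3^k cases; splitting into three near-equal groups achieves this.
Need 3^k ≥ 34: 3^3 = 27 < 34 ≤ 3^4 = 81
k = ⌈log₃(34)⌉ = 4

4


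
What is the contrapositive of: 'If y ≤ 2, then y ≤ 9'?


Original: If y ≤ 2, then y ≤ 9
Contrapositive: If ¬Q, then ¬P
Negate Q: not (y ≤ 9)
Negate P: not (y ≤ 2)

If not (y ≤ 9), then not (y ≤ 2).


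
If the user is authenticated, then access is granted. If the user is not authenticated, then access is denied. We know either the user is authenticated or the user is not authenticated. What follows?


Constructive dilemma: (P → Q) ∧ (R → S), P ∨ R ⊢ Q ∨ S
Premise 1: the user is authenticated → access is granted
Premise 2: the user is not authenticated → access is denied
Premise 3: the user is authenticated ∨ the user is not authenticated
Case 1: Assuming the user is authenticated, then by Premise 1, access is granted.
Case 2: Assuming the user is not authenticated, then by Premise 2, access is denied.
Since one of the user is authenticated or the user is not authenticated must hold, we get access is granted or access is denied.

Access is granted or access is denied.


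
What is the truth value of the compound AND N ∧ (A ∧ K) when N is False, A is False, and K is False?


N = False, A = False, K = False
Step 1: A ∧ K = False AND False = False
Step 2: N ∧ False = False AND False = False
AND is true only when ALL operands are true.

False


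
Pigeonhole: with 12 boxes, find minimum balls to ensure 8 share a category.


Pigeonhole: to guarantee k in one of n categories, need (k-1)×n + 1.
k = 8, n = 12
Minimum = (8-1) × 12 + 1 = 7 × 12 + 1

85


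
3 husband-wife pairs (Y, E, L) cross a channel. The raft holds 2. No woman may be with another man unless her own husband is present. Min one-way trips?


Label couples Y, E, L (H = husband, W = wife).
Counting alone: 6 people, the raft carries 2 and someone must bring it back, so each round trip nets at most +1 on the far side until the last crossing → at least 9 trips. The jealousy constraint makes 9 impossible; the shortest valid schedule has 11:
1. WY+WE →  (far: WY,WE; near: HY,HE,HL,WL)
2. WY ←       (far: WE; near: HY,HE,HL,WY,WL)
3. WY+WL →  (far: WY,WE,WL; near: HY,HE,HL)
4. WY ←       (far: WE,WL; near: HY,HE,HL,WY)
5. HE+HL →  (far: HE,WE,HL,WL; near: HY,WY)
6. HE+WE ←  (far: HL,WL; near: HY,WY,HE,WE)
7. HY+HE →  (far: HY,HE,HL,WL; near: WY,WE)
8. WL ←       (far: HY,HE,HL; near: WY,WE,WL)
9. WY+WE →  (far: HY,WY,HE,WE,HL; near: WL)
10. HL ←      (far: HY,WY,HE,WE; near: HL,WL)
11. HL+WL → (far: all six; near: empty)
In every state each wife is either with her husband or with no other man.
Minimum trips = 11

11


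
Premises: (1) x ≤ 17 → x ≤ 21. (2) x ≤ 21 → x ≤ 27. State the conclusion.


Hypothetical syllogism: P → Q, Q → R ⊢ P → R
Premise 1: x ≤ 17 → x ≤ 21
Premise 2: x ≤ 21 → x ≤ 27
Chain the implications: the middle term (x ≤ 21) links the two.
Conclusion: If x ≤ 17, then x ≤ 27.

If x ≤ 17, then x ≤ 27.


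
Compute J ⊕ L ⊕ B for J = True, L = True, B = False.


J = True, L = True, B = False
Step 1: J ⊕ L = True XOR True = False
Step 2: False ⊕ B = False XOR False = False
XOR is true when an odd number of operands are true.

False


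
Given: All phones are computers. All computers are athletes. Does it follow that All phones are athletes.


Premise 1: All phones are computers.
Premise 2: All computers are athletes.
Conclusion: All phones are athletes.
Barbara syllogism (AAA-1): All A are B, All B are C → All A are C.
Middle term (computers) distributed in premise 2.

Valid


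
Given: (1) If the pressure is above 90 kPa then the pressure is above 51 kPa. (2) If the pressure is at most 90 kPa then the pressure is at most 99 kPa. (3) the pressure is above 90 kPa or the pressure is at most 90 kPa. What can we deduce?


Constructive dilemma: (P → Q) ∧ (R → S), P ∨ R ⊢ Q ∨ S
Premise 1: the pressure is above 90 kPa → the pressure is above 51 kPa
Premise 2: the pressure is at most 90 kPa → the pressure is at most 99 kPa
Premise 3: the pressure is above 90 kPa ∨ the pressure is at most 90 kPa
Case 1: Assuming the pressure is above 90 kPa, then by Premise 1, the pressure is above 51 kPa.
Case 2: Assuming the pressure is at most 90 kPa, then by Premise 2, the pressure is at most 99 kPa.
Since one of the pressure is above 90 kPa or the pressure is at most 90 kPa must hold, we get the pressure is above 51 kPa or the pressure is at most 99 kPa.

The pressure is above 51 kPa or the pressure is at most 99 kPa.


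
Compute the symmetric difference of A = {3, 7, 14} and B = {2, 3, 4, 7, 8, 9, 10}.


A = {3, 7, 14}
B = {2, 3, 4, 7, 8, 9, 10}
Operation: symmetric difference
In A only: [14], in B only: [2, 4, 8, 9, 10]

{2, 4, 8, 9, 10, 14}


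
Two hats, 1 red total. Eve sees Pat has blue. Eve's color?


Total red = 1, Pat = blue
Red accounted for: 0
Remaining for Eve: 1
Eve's hat is red.

red


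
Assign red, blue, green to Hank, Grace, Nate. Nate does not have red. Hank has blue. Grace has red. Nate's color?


From clues:
  Grace → red
  Hank → blue
By elimination, Nate gets the remaining.

green


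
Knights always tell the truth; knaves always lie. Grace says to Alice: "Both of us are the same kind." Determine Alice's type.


Grace says: "Both of us are the same kind."
Case 1: Grace is a Knight (truth-teller)
  Statement is true → they ARE the same → Alice is also a Knight
Case 2: Grace is a Knave (liar)
  Statement is false → they are NOT the same → Alice is a Knight
In both cases, Alice is a Knight.

Knight


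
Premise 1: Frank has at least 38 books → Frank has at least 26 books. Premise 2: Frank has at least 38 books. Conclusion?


Modus ponens: P → Q, P ⊢ Q
P: Frank has at least 38 books
Q: Frank has at least 26 books
We have P → Q and P is true.
By modus ponens, Q must be true.

Frank has at least 26 books


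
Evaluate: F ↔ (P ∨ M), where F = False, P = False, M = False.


F = False, P = False, M = False
Step 1: P ∨ M = False OR False = False
Step 2: F ↔ (False): true when both sides have same truth value.
Result: False ↔ False = True

True


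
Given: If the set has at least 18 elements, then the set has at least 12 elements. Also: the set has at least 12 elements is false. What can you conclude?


Modus tollens: P → Q, ¬Q ⊢ ¬P
P: the set has at least 18 elements
Q: the set has at least 12 elements
We have P → Q and Q is false.
By modus tollens, P must be false.

It is not the case that the set has at least 18 elements


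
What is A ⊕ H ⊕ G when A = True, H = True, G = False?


A = True, H = True, G = False
Step 1: A ⊕ H = True XOR True = False
Step 2: False ⊕ G = False XOR False = False
XOR is true when an odd number of operands are true.

False


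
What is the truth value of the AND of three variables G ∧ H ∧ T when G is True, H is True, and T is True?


G = True, H = True, T = True
Step 1: G ∧ H = True AND True = True
Step 2: (True) ∧ T = (True) AND True = True
AND is true only when ALL operands are true.

True


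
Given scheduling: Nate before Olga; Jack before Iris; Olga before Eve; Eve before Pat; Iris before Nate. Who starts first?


Constraints: Nate before Olga; Jack before Iris; Olga before Eve; Eve before Pat; Iris before Nate
The first task can have nothing scheduled before it, so it must never appear on the right of a 'before'.
Tasks appearing after some 'before': Olga, Iris, Eve, Pat, Nate.
The only task not in that list is Jack → it is first.

Jack


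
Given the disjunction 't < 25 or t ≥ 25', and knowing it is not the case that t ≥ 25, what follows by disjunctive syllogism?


Disjunctive syllogism: P ∨ Q, ¬P ⊢ Q
Disjunction: t < 25 ∨ t ≥ 25
We know it is not the case that t ≥ 25.
By disjunctive syllogism, the other disjunct must be true.

t < 25


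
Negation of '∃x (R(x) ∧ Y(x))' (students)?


Original: ∃x (R(x) ∧ Y(x))
Rule: ¬∀→∃, ¬∃→∀, negate predicate.
Negation: ∀x (¬R(x) ∨ ¬Y(x))

∀x (¬R(x) ∨ ¬Y(x))


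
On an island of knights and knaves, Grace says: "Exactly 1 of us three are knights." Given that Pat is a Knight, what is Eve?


Grace claims exactly 1 knights among Grace, Pat, Eve.
Given: Pat is a Knight.

Case 1: Grace is a Knight (tells truth)
  Then exactly 1 of the three are knights.
  Counting Grace, Pat: 2 knight(s) so far. Need -1 more → impossible.
Case 2: Grace is a Knave (lies)
  Then the count is NOT 1.
  If Eve = Knave, count = 1 = 1 → claim would be true, contradicts lie.
  If Eve = Knight, count = 2 ≠ 1 → lie confirmed ✓

Eve is a Knight.

Knight


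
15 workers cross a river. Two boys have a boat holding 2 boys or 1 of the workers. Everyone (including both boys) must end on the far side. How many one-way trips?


Per crossing of one of the workers: boys→, one←, one of the workers→, one← = 4 trips
15 × 4 = 60, + 1 final boys→ = 61
Minimum trips = 61

61


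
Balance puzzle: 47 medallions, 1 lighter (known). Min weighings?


Each weighing has 3 outcomes (left heavy / balance / right heavy), so k weighings distinguish at most 3^k cases; splitting into three near-equal groups achieves this.
Need 3^k ≥ 47: 3^3 = 27 < 47 ≤ 3^4 = 81
k = ⌈log₃(47)⌉ = 4

4


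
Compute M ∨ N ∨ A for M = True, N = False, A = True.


M = True, N = False, A = True
Step 1: M ∨ N = True OR False = True
Step 2: True ∨ A = True OR True = True
OR is true when at least one operand is true.

True


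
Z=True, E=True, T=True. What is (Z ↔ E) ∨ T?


Z = True, E = True, T = True
Expression: (Z ↔ E) ∨ T
Step 1: Z ↔ E = (True iff True) (true when values match) = True
Step 2: (True) ∨ T = True OR True = True

True


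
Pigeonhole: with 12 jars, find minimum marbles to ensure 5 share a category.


Pigeonhole: to guarantee k in one of n categories, need (k-1)×n + 1.
k = 5, n = 12
Minimum = (5-1) × 12 + 1 = 4 × 12 + 1

49


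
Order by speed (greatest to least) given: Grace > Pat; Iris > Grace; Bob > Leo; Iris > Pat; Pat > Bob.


Constraints: Grace > Pat; Iris > Grace; Bob > Leo; Iris > Pat; Pat > Bob
Method: at each step, the next-highest is the one remaining person who never appears on the smaller side of a constraint between remaining people.
  Step 1: remaining {Bob, Grace, Pat, Leo, Iris}; on the smaller side: {Bob, Grace, Pat, Leo} → Iris is next (Iris > Grace; Iris > Pat).
  Step 2: remaining {Bob, Grace, Pat, Leo}; on the smaller side: {Bob, Pat, Leo} → Grace is next (Grace > Pat).
  Step 3: remaining {Bob, Pat, Leo}; on the smaller side: {Bob, Leo} → Pat is next (Pat > Bob).
  Step 4: remaining {Bob, Leo}; on the smaller side: {Leo} → Bob is next (Bob > Leo).
  Step 5: only Leo remains → lowest.
Final ranking (highest to lowest):

Iris > Grace > Pat > Bob > Leo


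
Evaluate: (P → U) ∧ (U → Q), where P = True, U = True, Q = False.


P = True, U = True, Q = False
Step 1: P → U is false only when P=True and U=False. Result: True
Step 2: U → Q is false only when U=True and Q=False. Result: False
Step 3: True ∧ False = False

False


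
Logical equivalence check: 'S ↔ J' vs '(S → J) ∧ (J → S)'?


Expression 1: S ↔ J
Expression 2: (S → J) ∧ (J → S)
Truth table (S J | Expr1 Expr2):
  T T |   T     T
  T F |   F     F
  F T |   F     F
  F F |   T     T
All 4 rows agree, so the expressions are logically equivalent.

Yes


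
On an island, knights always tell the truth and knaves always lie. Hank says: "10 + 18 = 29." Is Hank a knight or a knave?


Statement: "10 + 18 = 29."
Actual: 10 + 18 = 28
Claimed: 29
Statement is FALSE → Hank lies → Knave

Knave


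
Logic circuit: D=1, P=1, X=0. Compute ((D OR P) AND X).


D OR P = 1|1 = 1
1 AND 0 = 0

0


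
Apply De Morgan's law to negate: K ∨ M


De Morgan's law: ¬(P ∨ Q) ≡ ¬P ∧ ¬Q
¬(K ∨ M) = ¬K ∧ ¬M

¬K ∧ ¬M


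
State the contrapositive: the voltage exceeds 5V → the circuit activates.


Original: If the voltage exceeds 5V, then the circuit activates
Contrapositive: If ¬Q, then ¬P
Negate Q: not (the circuit activates)
Negate P: not (the voltage exceeds 5V)

If not (the circuit activates), then not (the voltage exceeds 5V).


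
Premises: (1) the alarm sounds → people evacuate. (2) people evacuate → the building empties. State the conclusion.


Hypothetical syllogism: P → Q, Q → R ⊢ P → R
Premise 1: the alarm sounds → people evacuate
Premise 2: people evacuate → the building empties
Chain the implications: the middle term (people evacuate) links the two.
Conclusion: If the alarm sounds, then the building empties.

If the alarm sounds, then the building empties.


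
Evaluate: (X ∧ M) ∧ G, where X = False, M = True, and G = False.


X = False, M = True, G = False
Step 1: X ∧ M = False AND True = False
Step 2: False ∧ G = False AND False = False
AND is true only when ALL operands are true.

False


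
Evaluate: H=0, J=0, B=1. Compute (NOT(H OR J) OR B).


H OR J = 0
NOT(0) = 1
1 OR 1 = 1

1


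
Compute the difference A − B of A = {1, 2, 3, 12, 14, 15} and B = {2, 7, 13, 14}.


A = {1, 2, 3, 12, 14, 15}
B = {2, 7, 13, 14}
Operation: difference A − B
In A but not B: 1, 3, 12, 15

{1, 3, 12, 15}


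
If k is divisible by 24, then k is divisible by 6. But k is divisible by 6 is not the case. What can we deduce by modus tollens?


Modus tollens: P → Q, ¬Q ⊢ ¬P
P: k is divisible by 24
Q: k is divisible by 6
We have P → Q and Q is false.
By modus tollens, P must be false.

It is not the case that k is divisible by 24


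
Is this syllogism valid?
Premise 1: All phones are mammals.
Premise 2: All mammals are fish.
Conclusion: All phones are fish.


Premise 1: All phones are mammals.
Premise 2: All mammals are fish.
Conclusion: All phones are fish.
Barbara syllogism (AAA-1): All A are B, All B are C → All A are C.
Middle term (mammals) distributed in premise 2.

Valid


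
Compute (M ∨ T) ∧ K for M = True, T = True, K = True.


M = True, T = True, K = True
Step 1: M ∨ T = True OR True = True
Step 2: True ∧ K = True AND True = True
OR is true when at least one operand is true; AND requires both.

True


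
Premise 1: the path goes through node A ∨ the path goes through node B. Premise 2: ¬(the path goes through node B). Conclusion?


Disjunctive syllogism: P ∨ Q, ¬P ⊢ Q
Disjunction: the path goes through node A ∨ the path goes through node B
We know it is not the case that the path goes through node B.
By disjunctive syllogism, the other disjunct must be true.

The path goes through node A


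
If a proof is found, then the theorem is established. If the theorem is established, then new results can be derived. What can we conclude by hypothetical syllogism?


Hypothetical syllogism: P → Q, Q → R ⊢ P → R
Premise 1: a proof is found → the theorem is established
Premise 2: the theorem is established → new results can be derived
Chain the implications: the middle term (the theorem is established) links the two.
Conclusion: If a proof is found, then new results can be derived.

If a proof is found, then new results can be derived.


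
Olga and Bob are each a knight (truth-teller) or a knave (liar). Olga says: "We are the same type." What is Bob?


Olga says: "We are the same type."
Case 1: Olga is a Knight (truth-teller)
  Statement is true → they ARE the same → Bob is also a Knight
Case 2: Olga is a Knave (liar)
  Statement is false → they are NOT the same → Bob is a Knight
In both cases, Bob is a Knight.

Knight


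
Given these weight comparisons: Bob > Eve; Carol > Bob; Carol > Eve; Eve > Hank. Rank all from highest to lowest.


Constraints: Bob > Eve; Carol > Bob; Carol > Eve; Eve > Hank
Method: at each step, the next-highest is the one remaining person who never appears on the smaller side of a constraint between remaining people.
  Step 1: remaining {Bob, Carol, Hank, Eve}; on the smaller side: {Bob, Hank, Eve} → Carol is next (Carol > Bob; Carol > Eve).
  Step 2: remaining {Bob, Hank, Eve}; on the smaller side: {Hank, Eve} → Bob is next (Bob > Eve).
  Step 3: remaining {Hank, Eve}; on the smaller side: {Hank} → Eve is next (Eve > Hank).
  Step 4: only Hank remains → lowest.
Final ranking (highest to lowest):

Carol > Bob > Eve > Hank


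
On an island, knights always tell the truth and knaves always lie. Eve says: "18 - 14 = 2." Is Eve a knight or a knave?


Statement: "18 - 14 = 2."
Actual: 18 - 14 = 4
Claimed: 2
Statement is FALSE → Eve lies → Knave

Knave


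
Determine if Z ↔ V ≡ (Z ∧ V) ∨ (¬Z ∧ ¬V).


Expression 1: Z ↔ V
Expression 2: (Z ∧ V) ∨ (¬Z ∧ ¬V)
Truth table (Z V | Expr1 Expr2):
  T T |   T     T
  T F |   F     F
  F T |   F     F
  F F |   T     T
All 4 rows agree, so the expressions are logically equivalent.

Yes


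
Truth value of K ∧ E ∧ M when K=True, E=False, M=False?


K = True, E = False, M = False
Expression: K ∧ E ∧ M
Step 1: K ∧ E = True AND False = False
Step 2: (False) ∧ M = False AND False = False

False


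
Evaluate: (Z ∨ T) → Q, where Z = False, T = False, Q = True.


Z = False, T = False, Q = True
Step 1: Z ∨ T = False OR False = False
Step 2: (False) → Q: false only when antecedent=True and Q=False.
Result: True

True


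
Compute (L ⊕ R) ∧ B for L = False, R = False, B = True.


L = False, R = False, B = True
Step 1: L ⊕ R = False XOR False = False
Step 2: False ∧ B = False AND True = False
XOR true when exactly one of L,R is true; then AND with B.

False


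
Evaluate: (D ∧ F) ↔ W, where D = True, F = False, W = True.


D = True, F = False, W = True
Step 1: D ∧ F = True AND False = False
Step 2: (False) ↔ W: true when both sides have same truth value.
Result: False ↔ True = False

False


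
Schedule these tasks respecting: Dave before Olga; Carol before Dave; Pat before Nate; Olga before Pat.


Constraints: Dave before Olga; Carol before Dave; Pat before Nate; Olga before Pat
Method: repeatedly schedule the remaining task that has no remaining task required before it.
  Step 1: remaining {Carol, Dave, Olga, Nate, Pat}; every task except Carol still has a predecessor pending → schedule Carol.
  Step 2: remaining {Dave, Olga, Nate, Pat}; every task except Dave still has a predecessor pending → schedule Dave.
  Step 3: remaining {Olga, Nate, Pat}; every task except Olga still has a predecessor pending → schedule Olga.
  Step 4: remaining {Nate, Pat}; every task except Pat still has a predecessor pending → schedule Pat.
  Step 5: only Nate remains → schedule Nate.
Resulting order:

Carol → Dave → Olga → Pat → Nate


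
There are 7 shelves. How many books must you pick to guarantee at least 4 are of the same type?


Pigeonhole: to guarantee k in one of n categories, need (k-1)×n + 1.
k = 4, n = 7
Minimum = (4-1) × 7 + 1 = 3 × 7 + 1

22


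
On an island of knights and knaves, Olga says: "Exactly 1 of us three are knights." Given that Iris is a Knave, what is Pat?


Olga claims exactly 1 knights among Olga, Iris, Pat.
Given: Iris is a Knave.

Case 1: Olga is a Knight (tells truth)
  Then exactly 1 of the three are knights.
  Counting Olga, Iris: 1 knight(s) so far. Need 0 more → Pat = Knave.
Case 2: Olga is a Knave (lies)
  Then the count is NOT 1.
  If Pat = Knight, count = 1 = 1 → claim would be true, contradicts lie.
  If Pat = Knave, count = 0 ≠ 1 → lie confirmed ✓

Pat is a Knave.

Knave


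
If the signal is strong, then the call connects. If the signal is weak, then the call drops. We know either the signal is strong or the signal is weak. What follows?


Constructive dilemma: (P → Q) ∧ (R → S), P ∨ R ⊢ Q ∨ S
Premise 1: the signal is strong → the call connects
Premise 2: the signal is weak → the call drops
Premise 3: the signal is strong ∨ the signal is weak
Case 1: Assuming the signal is strong, then by Premise 1, the call connects.
Case 2: Assuming the signal is weak, then by Premise 2, the call drops.
Since one of the signal is strong or the signal is weak must hold, we get the call connects or the call drops.

The call connects or the call drops.


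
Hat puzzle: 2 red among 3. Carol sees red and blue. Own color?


Total red = 2, seen red = 1
Own red = 2 - 1 = 1
Carol's hat is red.

red


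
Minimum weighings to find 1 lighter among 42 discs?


Each weighing has 3 outcomes (left heavy / balance / right heavy), so k weighings distinguish at most 3^k cases; splitting into three near-equal groups achieves this.
Need 3^k ≥ 42: 3^3 = 27 < 42 ≤ 3^4 = 81
k = ⌈log₃(42)⌉ = 4

4


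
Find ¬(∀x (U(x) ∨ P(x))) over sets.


Original: ∀x (U(x) ∨ P(x))
Rule: ¬∀→∃, ¬∃→∀, negate predicate.
Negation: ∃x (¬U(x) ∧ ¬P(x))

∃x (¬U(x) ∧ ¬P(x))


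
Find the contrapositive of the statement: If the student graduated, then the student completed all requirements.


Original: If the student graduated, then the student completed all requirements
Contrapositive: If ¬Q, then ¬P
Negate Q: not (the student completed all requirements)
Negate P: not (the student graduated)

If not (the student completed all requirements), then not (the student graduated).


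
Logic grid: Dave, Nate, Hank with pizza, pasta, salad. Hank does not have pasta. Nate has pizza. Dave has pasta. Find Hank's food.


From clues:
  Dave → pasta
  Nate → pizza
By elimination, Hank gets the remaining.

salad


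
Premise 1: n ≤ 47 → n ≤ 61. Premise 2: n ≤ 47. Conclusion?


Modus ponens: P → Q, P ⊢ Q
P: n ≤ 47
Q: n ≤ 61
We have P → Q and P is true.
By modus ponens, Q must be true.

n ≤ 61


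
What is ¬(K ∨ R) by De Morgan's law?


De Morgan's law: ¬(P ∨ Q) ≡ ¬P ∧ ¬Q
¬(K ∨ R) = ¬K ∧ ¬R

¬K ∧ ¬R


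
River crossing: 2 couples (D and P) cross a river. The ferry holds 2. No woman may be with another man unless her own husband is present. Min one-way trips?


Label couples D and P.
1. WD+WP → (far: WD,WP; near: HD,HP)
2. WD ←   (far: WP; near: HD,HP,WD)
3. HD+HP → (far: HD,HP,WP; near: WD)
4. HD ←   (far: HP,WP; near: HD,WD)  — HD returns, since WD is alone on near bank
5. HD+WD → (far: all four; near: empty)
Every state respects the constraint.
Minimum trips = 5

5


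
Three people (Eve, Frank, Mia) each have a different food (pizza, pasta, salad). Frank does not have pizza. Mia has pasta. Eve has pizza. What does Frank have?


From clues:
  Mia → pasta
  Eve → pizza
By elimination, Frank gets the remaining.

salad


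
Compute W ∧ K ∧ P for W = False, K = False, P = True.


W = False, K = False, P = True
Step 1: W ∧ K = False AND False = False
Step 2: (False) ∧ P = (False) AND True = False
AND is true only when ALL operands are true.

False


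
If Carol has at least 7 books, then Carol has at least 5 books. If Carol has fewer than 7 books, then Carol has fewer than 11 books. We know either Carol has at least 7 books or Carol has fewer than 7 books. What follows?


Constructive dilemma: (P → Q) ∧ (R → S), P ∨ R ⊢ Q ∨ S
Premise 1: Carol has at least 7 books → Carol has at least 5 books
Premise 2: Carol has fewer than 7 books → Carol has fewer than 11 books
Premise 3: Carol has at least 7 books ∨ Carol has fewer than 7 books
Case 1: Assuming Carol has at least 7 books, then by Premise 1, Carol has at least 5 books.
Case 2: Assuming Carol has fewer than 7 books, then by Premise 2, Carol has fewer than 11 books.
Since one of Carol has at least 7 books or Carol has fewer than 7 books must hold, we get Carol has at least 5 books or Carol has fewer than 11 books.

Carol has at least 5 books or Carol has fewer than 11 books.


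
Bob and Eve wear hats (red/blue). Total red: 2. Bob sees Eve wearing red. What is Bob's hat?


Total red = 2, Eve = red
Red accounted for: 1
Remaining for Bob: 1
Bob's hat is red.

red


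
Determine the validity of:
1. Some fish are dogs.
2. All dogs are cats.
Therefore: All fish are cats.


Premise 1: Some fish are dogs.
Premise 2: All dogs are cats.
Conclusion: All fish are cats.
Fallacy: illicit minor. The minor term (fish) is distributed in the conclusion ('All fish ...') but undistributed in its premise ('Some fish are dogs' doesn't cover all fish).
Only 'Some fish are cats' follows, not 'All'.

Invalid


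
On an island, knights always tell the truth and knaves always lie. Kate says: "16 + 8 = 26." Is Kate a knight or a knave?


Statement: "16 + 8 = 26."
Actual: 16 + 8 = 24
Claimed: 26
Statement is FALSE → Kate lies → Knave

Knave


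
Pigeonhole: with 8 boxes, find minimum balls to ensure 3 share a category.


Pigeonhole: to guarantee k in one of n categories, need (k-1)×n + 1.
k = 3, n = 8
Minimum = (3-1) × 8 + 1 = 2 × 8 + 1

17


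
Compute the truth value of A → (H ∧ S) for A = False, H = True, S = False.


A = False, H = True, S = False
Step 1: H ∧ S = True AND False = False
Step 2: A → (False): false only when A=True and consequent=False.
Result: True

True


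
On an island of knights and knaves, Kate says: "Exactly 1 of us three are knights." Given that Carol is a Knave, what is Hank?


Kate claims exactly 1 knights among Kate, Carol, Hank.
Given: Carol is a Knave.

Case 1: Kate is a Knight (tells truth)
  Then exactly 1 of the three are knights.
  Counting Kate, Carol: 1 knight(s) so far. Need 0 more → Hank = Knave.
Case 2: Kate is a Knave (lies)
  Then the count is NOT 1.
  If Hank = Knight, count = 1 = 1 → claim would be true, contradicts lie.
  If Hank = Knave, count = 0 ≠ 1 → lie confirmed ✓

Hank is a Knave.

Knave


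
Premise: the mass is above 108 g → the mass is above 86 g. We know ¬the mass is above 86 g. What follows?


Modus tollens: P → Q, ¬Q ⊢ ¬P
P: the mass is above 108 g
Q: the mass is above 86 g
We have P → Q and Q is false.
By modus tollens, P must be false.

It is not the case that the mass is above 108 g


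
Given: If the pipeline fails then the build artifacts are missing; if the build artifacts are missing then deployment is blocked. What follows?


Hypothetical syllogism: P → Q, Q → R ⊢ P → R
Premise 1: the pipeline fails → the build artifacts are missing
Premise 2: the build artifacts are missing → deployment is blocked
Chain the implications: the middle term (the build artifacts are missing) links the two.
Conclusion: If the pipeline fails, then deployment is blocked.

If the pipeline fails, then deployment is blocked.


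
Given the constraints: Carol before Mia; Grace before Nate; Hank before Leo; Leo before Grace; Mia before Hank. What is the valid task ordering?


Constraints: Carol before Mia; Grace before Nate; Hank before Leo; Leo before Grace; Mia before Hank
Method: repeatedly schedule the remaining task that has no remaining task required before it.
  Step 1: remaining {Mia, Hank, Nate, Carol, Leo, Grace}; every task except Carol still has a predecessor pending → schedule Carol.
  Step 2: remaining {Mia, Hank, Nate, Leo, Grace}; every task except Mia still has a predecessor pending → schedule Mia.
  Step 3: remaining {Hank, Nate, Leo, Grace}; every task except Hank still has a predecessor pending → schedule Hank.
  Step 4: remaining {Nate, Leo, Grace}; every task except Leo still has a predecessor pending → schedule Leo.
  Step 5: remaining {Nate, Grace}; every task except Grace still has a predecessor pending → schedule Grace.
  Step 6: only Nate remains → schedule Nate.
Resulting order:

Carol → Mia → Hank → Leo → Grace → Nate


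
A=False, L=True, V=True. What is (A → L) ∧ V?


A = False, L = True, V = True
Expression: (A → L) ∧ V
Step 1: A → L = False → True (false only if A=True, L=False) = True
Step 2: (True) ∧ V = True AND True = True

True


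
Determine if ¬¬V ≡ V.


Expression 1: ¬¬V
Expression 2: V
Truth table (V | Expr1 Expr2):
  T |   T     T
  F |   F     F
All 2 rows agree, so the expressions are logically equivalent.

Yes


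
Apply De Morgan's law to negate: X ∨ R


De Morgan's law: ¬(P ∨ Q) ≡ ¬P ∧ ¬Q
¬(X ∨ R) = ¬X ∧ ¬R

¬X ∧ ¬R


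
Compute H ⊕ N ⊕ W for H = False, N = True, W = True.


H = False, N = True, W = True
Step 1: H ⊕ N = False XOR True = True
Step 2: True ⊕ W = True XOR True = False
XOR is true when an odd number of operands are true.

False


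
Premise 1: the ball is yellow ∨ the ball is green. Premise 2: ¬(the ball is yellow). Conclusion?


Disjunctive syllogism: P ∨ Q, ¬P ⊢ Q
Disjunction: the ball is yellow ∨ the ball is green
We know it is not the case that the ball is yellow.
By disjunctive syllogism, the other disjunct must be true.

The ball is green


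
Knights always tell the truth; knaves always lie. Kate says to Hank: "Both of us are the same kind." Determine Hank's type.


Kate says: "Both of us are the same kind."
Case 1: Kate is a Knight (truth-teller)
  Statement is true → they ARE the same → Hank is also a Knight
Case 2: Kate is a Knave (liar)
  Statement is false → they are NOT the same → Hank is a Knight
In both cases, Hank is a Knight.

Knight


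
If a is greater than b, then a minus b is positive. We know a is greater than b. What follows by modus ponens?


Modus ponens: P → Q, P ⊢ Q
P: a is greater than b
Q: a minus b is positive
We have P → Q and P is true.
By modus ponens, Q must be true.

a minus b is positive


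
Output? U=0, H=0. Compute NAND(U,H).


U AND H = 0
NOT(0) = 1

1


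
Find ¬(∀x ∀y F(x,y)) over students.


Original: ∀x ∀y F(x,y)
Rule: ¬∀→∃, ¬∃→∀, negate predicate.
Negation: ∃x ∃y ¬F(x,y)

∃x ∃y ¬F(x,y)


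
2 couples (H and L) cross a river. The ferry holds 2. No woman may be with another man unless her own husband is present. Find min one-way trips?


Label couples H and L.
1. WH+WL → (far: WH,WL; near: HH,HL)
2. WH ←   (far: WL; near: HH,HL,WH)
3. HH+HL → (far: HH,HL,WL; near: WH)
4. HH ←   (far: HL,WL; near: HH,WH)  — HH returns, since WH is alone on near bank
5. HH+WH → (far: all four; near: empty)
Every state respects the constraint.
Minimum trips = 5

5


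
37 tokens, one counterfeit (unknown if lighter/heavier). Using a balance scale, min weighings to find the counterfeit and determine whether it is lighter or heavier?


Let n = 37. 74 possibilities (n tokens × lighter/heavier); each weighing has 3 outcomes.
Bound for k weighings: say the first weighing puts j tokens on each pan. If it tips, the 2j weighed tokens remain suspects (each with a known direction) and k-1 weighings give 3^(k-1) outcomes; 3^(k-1) is odd, so 2j ≤ 3^(k-1) - 1. If it balances, the n - 2j unweighed tokens remain with direction unknown: 2(n - 2j) ≤ 3^(k-1) - 1 by the same parity argument. Adding, n ≤ (3^(k-1) - 1) + (3^(k-1) - 1)/2 = (3^k - 3)/2, and the classical three-group strategy achieves this (3 tokens in 2 weighings, 12 in 3, 39 in 4, 120 in 5).
So we need the smallest k with (3^k - 3)/2 ≥ 37.
k = 3: (3^3 - 3)/2 = 12 < 37 ✗
k = 4: (3^4 - 3)/2 = 39 ≥ 37 ✓

4


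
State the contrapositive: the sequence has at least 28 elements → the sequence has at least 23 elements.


Original: If the sequence has at least 28 elements, then the sequence has at least 23 elements
Contrapositive: If ¬Q, then ¬P
Negate Q: not (the sequence has at least 23 elements)
Negate P: not (the sequence has at least 28 elements)

If not (the sequence has at least 23 elements), then not (the sequence has at least 28 elements).


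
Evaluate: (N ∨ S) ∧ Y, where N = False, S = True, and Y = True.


N = False, S = True, Y = True
Step 1: N ∨ S = False OR True = True
Step 2: True ∧ Y = True AND True = True
OR is true when at least one operand is true; AND requires both.

True


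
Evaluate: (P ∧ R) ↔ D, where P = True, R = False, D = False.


P = True, R = False, D = False
Step 1: P ∧ R = True AND False = False
Step 2: (False) ↔ D: true when both sides have same truth value.
Result: False ↔ False = True

True


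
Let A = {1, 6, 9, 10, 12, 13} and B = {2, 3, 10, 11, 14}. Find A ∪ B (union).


A = {1, 6, 9, 10, 12, 13}
B = {2, 3, 10, 11, 14}
Operation: union
All elements combined: 1, 2, 3, 6, 9, 10, 11, 12, 13, 14

{1, 2, 3, 6, 9, 10, 11, 12, 13, 14}


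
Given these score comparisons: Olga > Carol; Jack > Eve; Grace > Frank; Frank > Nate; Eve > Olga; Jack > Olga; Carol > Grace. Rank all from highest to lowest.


Constraints: Olga > Carol; Jack > Eve; Grace > Frank; Frank > Nate; Eve > Olga; Jack > Olga; Carol > Grace
Method: at each step, the next-highest is the one remaining person who never appears on the smaller side of a constraint between remaining people.
  Step 1: remaining {Nate, Jack, Carol, Olga, Eve, Grace, Frank}; on the smaller side: {Nate, Carol, Olga, Eve, Grace, Frank} → Jack is next (Jack > Eve; Jack > Olga).
  Step 2: remaining {Nate, Carol, Olga, Eve, Grace, Frank}; on the smaller side: {Nate, Carol, Olga, Grace, Frank} → Eve is next (Eve > Olga).
  Step 3: remaining {Nate, Carol, Olga, Grace, Frank}; on the smaller side: {Nate, Carol, Grace, Frank} → Olga is next (Olga > Carol).
  Step 4: remaining {Nate, Carol, Grace, Frank}; on the smaller side: {Nate, Grace, Frank} → Carol is next (Carol > Grace).
  Step 5: remaining {Nate, Grace, Frank}; on the smaller side: {Nate, Frank} → Grace is next (Grace > Frank).
  Step 6: remaining {Nate, Frank}; on the smaller side: {Nate} → Frank is next (Frank > Nate).
  Step 7: only Nate remains → lowest.
Final ranking (highest to lowest):

Jack > Eve > Olga > Carol > Grace > Frank > Nate
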